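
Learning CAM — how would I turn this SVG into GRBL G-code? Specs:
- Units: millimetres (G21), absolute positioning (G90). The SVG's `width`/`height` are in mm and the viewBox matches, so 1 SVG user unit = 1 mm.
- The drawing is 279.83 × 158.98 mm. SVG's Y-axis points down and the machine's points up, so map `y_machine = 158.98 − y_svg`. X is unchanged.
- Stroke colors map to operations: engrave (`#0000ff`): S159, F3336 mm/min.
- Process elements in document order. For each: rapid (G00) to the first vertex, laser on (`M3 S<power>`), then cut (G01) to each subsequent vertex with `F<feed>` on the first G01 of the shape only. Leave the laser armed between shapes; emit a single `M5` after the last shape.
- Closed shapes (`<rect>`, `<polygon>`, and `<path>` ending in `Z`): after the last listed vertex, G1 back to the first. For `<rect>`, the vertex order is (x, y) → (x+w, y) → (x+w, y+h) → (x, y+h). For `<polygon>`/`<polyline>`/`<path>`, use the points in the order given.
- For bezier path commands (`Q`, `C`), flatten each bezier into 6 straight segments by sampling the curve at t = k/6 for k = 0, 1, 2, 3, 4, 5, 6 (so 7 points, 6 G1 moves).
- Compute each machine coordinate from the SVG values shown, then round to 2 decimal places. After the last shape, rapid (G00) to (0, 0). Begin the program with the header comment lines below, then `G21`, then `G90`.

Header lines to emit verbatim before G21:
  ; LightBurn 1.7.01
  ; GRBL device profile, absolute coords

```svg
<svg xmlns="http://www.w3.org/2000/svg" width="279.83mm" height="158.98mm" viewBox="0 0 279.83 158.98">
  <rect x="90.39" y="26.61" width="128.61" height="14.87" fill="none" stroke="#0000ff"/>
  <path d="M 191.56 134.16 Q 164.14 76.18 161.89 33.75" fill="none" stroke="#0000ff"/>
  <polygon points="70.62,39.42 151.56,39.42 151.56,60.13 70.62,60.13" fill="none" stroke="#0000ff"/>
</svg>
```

viewBox `0 0 279.83 158.98` with mm width/height → 1 unit = 1 mm. Flip: y_m = 158.98 − y_svg.

**Shape 1** — `<rect>` rectangle, stroke `#0000ff` → engrave (S159, F3336). Machine vertices: (90.39,132.37) → (219.00,132.37) → (219.00,117.50) → (90.39,117.50) → (90.39,132.37). Closed: final G1 returns to the first vertex.

**Shape 2** — `<path>` quadratic bezier, stroke `#0000ff` → engrave (S159, F3336). Control points (SVG): P0=(191.56,134.16), P1=(164.14,76.18), P2=(161.89,33.75); sampled at t=k/6. Machine vertices: (191.56,24.82) → (183.12,43.71) → (176.08,61.75) → (170.43,78.91) → (166.19,95.22) → (163.34,110.65) → (161.89,125.23). Open path.

**Shape 3** — `<polygon>` rectangle, stroke `#0000ff` → engrave (S159, F3336). Machine vertices: (70.62,119.56) → (151.56,119.56) → (151.56,98.85) → (70.62,98.85) → (70.62,119.56). Closed: final G1 returns to the first vertex.

; LightBurn 1.7.01
; GRBL device profile, absolute coords
G21
G90
G00 X90.39 Y132.37
M3 S159
G01 X219.00 Y132.37 F3336
G01 X219.00 Y117.50
G01 X90.39 Y117.50
G01 X90.39 Y132.37
G00 X191.56 Y24.82
M3 S159
G01 X183.12 Y43.71 F3336
G01 X176.08 Y61.75
G01 X170.43 Y78.91
G01 X166.19 Y95.22
G01 X163.34 Y110.65
G01 X161.89 Y125.23
G00 X70.62 Y119.56
M3 S159
G01 X151.56 Y119.56 F3336
G01 X151.56 Y98.85
G01 X70.62 Y98.85
G01 X70.62 Y119.56
M5
G00 X0.00 Y0.00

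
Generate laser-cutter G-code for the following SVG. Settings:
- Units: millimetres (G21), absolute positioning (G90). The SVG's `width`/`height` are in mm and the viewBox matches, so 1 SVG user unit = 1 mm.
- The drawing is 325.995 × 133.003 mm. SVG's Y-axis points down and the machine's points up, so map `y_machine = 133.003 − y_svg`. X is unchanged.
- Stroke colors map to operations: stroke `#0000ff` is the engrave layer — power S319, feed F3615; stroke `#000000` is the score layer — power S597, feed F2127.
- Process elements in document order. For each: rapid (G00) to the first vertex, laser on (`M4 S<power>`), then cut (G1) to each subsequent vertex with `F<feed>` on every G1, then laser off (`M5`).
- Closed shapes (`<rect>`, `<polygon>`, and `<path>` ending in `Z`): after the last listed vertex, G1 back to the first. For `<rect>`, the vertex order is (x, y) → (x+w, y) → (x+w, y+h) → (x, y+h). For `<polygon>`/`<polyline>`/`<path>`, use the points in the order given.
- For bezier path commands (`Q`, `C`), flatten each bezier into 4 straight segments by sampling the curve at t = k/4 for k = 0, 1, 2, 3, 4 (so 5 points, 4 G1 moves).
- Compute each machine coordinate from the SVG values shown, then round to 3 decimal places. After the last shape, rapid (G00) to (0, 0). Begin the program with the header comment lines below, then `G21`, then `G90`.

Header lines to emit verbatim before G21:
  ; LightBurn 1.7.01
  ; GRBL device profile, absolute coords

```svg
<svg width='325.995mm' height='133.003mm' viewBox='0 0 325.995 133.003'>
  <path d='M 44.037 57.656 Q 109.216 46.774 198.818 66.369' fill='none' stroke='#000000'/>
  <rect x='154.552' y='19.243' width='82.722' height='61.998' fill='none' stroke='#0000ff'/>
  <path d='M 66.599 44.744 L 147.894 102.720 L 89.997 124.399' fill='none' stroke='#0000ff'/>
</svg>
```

; LightBurn 1.7.01
; GRBL device profile, absolute coords
G21
G90
G00 X44.037 Y75.347
M4 S597
G1 X78.153 Y78.883 F2127
G1 X115.322 Y78.610 F2127
G1 X155.543 Y74.527 F2127
G1 X198.818 Y66.634 F2127
M5
G00 X154.552 Y113.760
M4 S319
G1 X237.274 Y113.760 F3615
G1 X237.274 Y51.762 F3615
G1 X154.552 Y51.762 F3615
G1 X154.552 Y113.760 F3615
M5
G00 X66.599 Y88.259
M4 S319
G1 X147.894 Y30.283 F3615
G1 X89.997 Y8.604 F3615
M5
G00 X0.000 Y0.000

viewBox `0 0 325.995 133.003` with mm width/height → 1 unit = 1 mm. Flip: y_m = 133.003 − y_svg.

**Shape 1** — `<path>` quadratic bezier, stroke `#000000` → score (S597, F2127). Control points (SVG): P0=(44.037,57.656), P1=(109.216,46.774), P2=(198.818,66.369); sampled at t=k/4. Machine vertices: (44.037,75.347) → (78.153,78.883) → (115.322,78.610) → (155.543,74.527) → (198.818,66.634). Open path.

**Shape 2** — `<rect>` rectangle, stroke `#0000ff` → engrave (S319, F3615). Machine vertices: (154.552,113.760) → (237.274,113.760) → (237.274,51.762) → (154.552,51.762) → (154.552,113.760). Closed: final G1 returns to the first vertex.

**Shape 3** — `<path>` open polyline, stroke `#0000ff` → engrave (S319, F3615). Machine vertices: (66.599,88.259) → (147.894,30.283) → (89.997,8.604). Open path.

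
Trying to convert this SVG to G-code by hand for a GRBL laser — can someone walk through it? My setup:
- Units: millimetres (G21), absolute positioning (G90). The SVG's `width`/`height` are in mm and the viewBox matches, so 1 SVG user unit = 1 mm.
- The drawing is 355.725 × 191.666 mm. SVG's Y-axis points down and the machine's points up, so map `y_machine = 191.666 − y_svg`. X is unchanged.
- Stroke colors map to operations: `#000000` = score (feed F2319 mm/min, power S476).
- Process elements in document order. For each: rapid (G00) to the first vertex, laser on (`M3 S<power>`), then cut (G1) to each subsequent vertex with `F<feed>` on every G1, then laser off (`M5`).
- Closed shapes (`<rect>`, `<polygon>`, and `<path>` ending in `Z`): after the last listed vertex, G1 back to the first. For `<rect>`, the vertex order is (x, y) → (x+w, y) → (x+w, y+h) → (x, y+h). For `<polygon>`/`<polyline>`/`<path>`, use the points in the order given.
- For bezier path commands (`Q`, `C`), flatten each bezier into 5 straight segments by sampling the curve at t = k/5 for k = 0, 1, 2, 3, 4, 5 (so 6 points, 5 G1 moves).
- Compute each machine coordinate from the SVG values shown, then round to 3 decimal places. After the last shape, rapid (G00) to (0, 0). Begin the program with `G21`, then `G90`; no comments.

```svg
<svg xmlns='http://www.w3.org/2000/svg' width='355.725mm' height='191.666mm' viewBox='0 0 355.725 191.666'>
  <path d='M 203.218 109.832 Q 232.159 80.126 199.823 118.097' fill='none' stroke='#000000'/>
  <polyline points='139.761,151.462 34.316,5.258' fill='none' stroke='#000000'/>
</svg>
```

G21
G90
G00 X203.218 Y81.834
M3 S476
G1 X212.343 Y91.009 F2319
G1 X216.566 Y94.770 F2319
G1 X215.887 Y93.117 F2319
G1 X210.306 Y86.050 F2319
G1 X199.823 Y73.569 F2319
M5
G00 X139.761 Y40.204
M3 S476
G1 X34.316 Y186.408 F2319
M5
G00 X0.000 Y0.000

1 u = 1 mm; y_m = 191.666 − y.

[1] `<path>` quadratic bezier, #000000→score S476 F2319: (203.218,81.834) → (212.343,91.009) → (216.566,94.770) → (215.887,93.117) → (210.306,86.050) → (199.823,73.569)

[2] `<polyline>` line segment, #000000→score S476 F2319: (139.761,40.204) → (34.316,186.408)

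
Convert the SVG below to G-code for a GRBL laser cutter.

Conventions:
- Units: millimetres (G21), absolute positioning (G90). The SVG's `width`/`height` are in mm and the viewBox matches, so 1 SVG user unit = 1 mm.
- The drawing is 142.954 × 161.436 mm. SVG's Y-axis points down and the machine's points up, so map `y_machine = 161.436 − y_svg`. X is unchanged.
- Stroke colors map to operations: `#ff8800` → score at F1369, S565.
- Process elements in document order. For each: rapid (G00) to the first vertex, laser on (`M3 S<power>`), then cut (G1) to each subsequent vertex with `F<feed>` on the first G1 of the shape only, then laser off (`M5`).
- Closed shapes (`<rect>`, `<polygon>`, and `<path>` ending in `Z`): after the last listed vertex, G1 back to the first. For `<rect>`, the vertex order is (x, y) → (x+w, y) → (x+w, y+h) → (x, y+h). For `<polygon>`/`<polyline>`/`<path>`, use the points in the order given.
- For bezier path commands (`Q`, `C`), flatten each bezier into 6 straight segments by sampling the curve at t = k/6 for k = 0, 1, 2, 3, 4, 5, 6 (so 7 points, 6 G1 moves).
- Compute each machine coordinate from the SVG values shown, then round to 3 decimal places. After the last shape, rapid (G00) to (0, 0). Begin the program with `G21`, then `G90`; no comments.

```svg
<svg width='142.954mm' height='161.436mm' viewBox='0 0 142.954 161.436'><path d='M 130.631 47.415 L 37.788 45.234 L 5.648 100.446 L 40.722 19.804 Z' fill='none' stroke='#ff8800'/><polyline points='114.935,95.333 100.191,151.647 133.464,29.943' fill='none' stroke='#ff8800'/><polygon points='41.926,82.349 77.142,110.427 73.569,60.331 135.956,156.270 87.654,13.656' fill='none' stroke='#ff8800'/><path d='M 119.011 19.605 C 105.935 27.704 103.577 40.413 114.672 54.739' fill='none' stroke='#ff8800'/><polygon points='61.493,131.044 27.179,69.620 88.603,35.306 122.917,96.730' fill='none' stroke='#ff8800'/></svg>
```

1 u = 1 mm; y_m = 161.436 − y.

[1] `<path>` closed polygon, #ff8800→score S565 F1369: (130.631,114.021) → (37.788,116.202) → (5.648,60.990) → (40.722,141.632) → (130.631,114.021) (closed)

[2] `<polyline>` open polyline, #ff8800→score S565 F1369: (114.935,66.103) → (100.191,9.789) → (133.464,131.493)

[3] `<polygon>` closed polygon, #ff8800→score S565 F1369: (41.926,79.087) → (77.142,51.009) → (73.569,101.105) → (135.956,5.166) → (87.654,147.780) → (41.926,79.087) (closed)

[4] `<path>` cubic bezier, #ff8800→score S565 F1369: (119.011,141.831) → (113.379,137.411) → (109.609,132.306) → (107.777,126.599) → (107.960,120.373) → (110.233,113.711) → (114.672,106.697)

[5] `<polygon>` regular polygon, #ff8800→score S565 F1369: (61.493,30.392) → (27.179,91.816) → (88.603,126.130) → (122.917,64.706) → (61.493,30.392) (closed)

G21
G90
G00 X130.631 Y114.021
M3 S565
G1 X37.788 Y116.202 F1369
G1 X5.648 Y60.990
G1 X40.722 Y141.632
G1 X130.631 Y114.021
M5
G00 X114.935 Y66.103
M3 S565
G1 X100.191 Y9.789 F1369
G1 X133.464 Y131.493
M5
G00 X41.926 Y79.087
M3 S565
G1 X77.142 Y51.009 F1369
G1 X73.569 Y101.105
G1 X135.956 Y5.166
G1 X87.654 Y147.780
G1 X41.926 Y79.087
M5
G00 X119.011 Y141.831
M3 S565
G1 X113.379 Y137.411 F1369
G1 X109.609 Y132.306
G1 X107.777 Y126.599
G1 X107.960 Y120.373
G1 X110.233 Y113.711
G1 X114.672 Y106.697
M5
G00 X61.493 Y30.392
M3 S565
G1 X27.179 Y91.816 F1369
G1 X88.603 Y126.130
G1 X122.917 Y64.706
G1 X61.493 Y30.392
M5
G00 X0.000 Y0.000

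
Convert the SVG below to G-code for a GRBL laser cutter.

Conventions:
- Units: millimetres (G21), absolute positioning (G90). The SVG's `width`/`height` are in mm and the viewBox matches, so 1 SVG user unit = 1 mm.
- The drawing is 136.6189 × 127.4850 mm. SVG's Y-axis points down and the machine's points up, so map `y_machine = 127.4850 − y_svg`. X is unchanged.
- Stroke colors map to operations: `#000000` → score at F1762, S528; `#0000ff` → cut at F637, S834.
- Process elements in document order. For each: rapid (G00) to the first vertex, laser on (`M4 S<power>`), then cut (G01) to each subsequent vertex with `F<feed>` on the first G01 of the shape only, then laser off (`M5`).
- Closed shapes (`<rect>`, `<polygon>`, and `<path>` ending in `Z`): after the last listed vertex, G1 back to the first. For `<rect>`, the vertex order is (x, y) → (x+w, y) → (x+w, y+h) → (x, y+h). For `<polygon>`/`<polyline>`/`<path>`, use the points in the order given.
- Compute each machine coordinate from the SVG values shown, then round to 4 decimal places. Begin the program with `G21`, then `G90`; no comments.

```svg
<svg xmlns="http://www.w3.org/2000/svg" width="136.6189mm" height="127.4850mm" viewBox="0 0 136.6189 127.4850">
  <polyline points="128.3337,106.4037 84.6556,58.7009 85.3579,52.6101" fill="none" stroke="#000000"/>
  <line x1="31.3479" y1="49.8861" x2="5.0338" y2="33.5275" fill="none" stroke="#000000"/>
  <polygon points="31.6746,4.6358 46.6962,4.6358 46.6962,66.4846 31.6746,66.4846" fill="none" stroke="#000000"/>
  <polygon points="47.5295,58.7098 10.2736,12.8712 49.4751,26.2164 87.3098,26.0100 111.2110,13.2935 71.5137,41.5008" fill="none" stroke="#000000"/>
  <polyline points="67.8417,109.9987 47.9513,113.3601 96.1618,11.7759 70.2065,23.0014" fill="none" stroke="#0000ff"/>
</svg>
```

G21
G90
G00 X128.3337 Y21.0813
M4 S528
G01 X84.6556 Y68.7841 F1762
G01 X85.3579 Y74.8749
M5
G00 X31.3479 Y77.5989
M4 S528
G01 X5.0338 Y93.9575 F1762
M5
G00 X31.6746 Y122.8492
M4 S528
G01 X46.6962 Y122.8492 F1762
G01 X46.6962 Y61.0004
G01 X31.6746 Y61.0004
G01 X31.6746 Y122.8492
M5
G00 X47.5295 Y68.7752
M4 S528
G01 X10.2736 Y114.6138 F1762
G01 X49.4751 Y101.2686
G01 X87.3098 Y101.4750
G01 X111.2110 Y114.1915
G01 X71.5137 Y85.9842
G01 X47.5295 Y68.7752
M5
G00 X67.8417 Y17.4863
M4 S834
G01 X47.9513 Y14.1249 F637
G01 X96.1618 Y115.7091
G01 X70.2065 Y104.4836
M5

1 u = 1 mm; y_m = 127.4850 − y.

[1] `<polyline>` open polyline, #000000→score S528 F1762: (128.3337,21.0813) → (84.6556,68.7841) → (85.3579,74.8749)

[2] `<line>` line segment, #000000→score S528 F1762: (31.3479,77.5989) → (5.0338,93.9575)

[3] `<polygon>` rectangle, #000000→score S528 F1762: (31.6746,122.8492) → (46.6962,122.8492) → (46.6962,61.0004) → (31.6746,61.0004) → (31.6746,122.8492) (closed)

[4] `<polygon>` closed polygon, #000000→score S528 F1762: (47.5295,68.7752) → (10.2736,114.6138) → (49.4751,101.2686) → (87.3098,101.4750) → (111.2110,114.1915) → (71.5137,85.9842) → (47.5295,68.7752) (closed)

[5] `<polyline>` open polyline, #0000ff→cut S834 F637: (67.8417,17.4863) → (47.9513,14.1249) → (96.1618,115.7091) → (70.2065,104.4836)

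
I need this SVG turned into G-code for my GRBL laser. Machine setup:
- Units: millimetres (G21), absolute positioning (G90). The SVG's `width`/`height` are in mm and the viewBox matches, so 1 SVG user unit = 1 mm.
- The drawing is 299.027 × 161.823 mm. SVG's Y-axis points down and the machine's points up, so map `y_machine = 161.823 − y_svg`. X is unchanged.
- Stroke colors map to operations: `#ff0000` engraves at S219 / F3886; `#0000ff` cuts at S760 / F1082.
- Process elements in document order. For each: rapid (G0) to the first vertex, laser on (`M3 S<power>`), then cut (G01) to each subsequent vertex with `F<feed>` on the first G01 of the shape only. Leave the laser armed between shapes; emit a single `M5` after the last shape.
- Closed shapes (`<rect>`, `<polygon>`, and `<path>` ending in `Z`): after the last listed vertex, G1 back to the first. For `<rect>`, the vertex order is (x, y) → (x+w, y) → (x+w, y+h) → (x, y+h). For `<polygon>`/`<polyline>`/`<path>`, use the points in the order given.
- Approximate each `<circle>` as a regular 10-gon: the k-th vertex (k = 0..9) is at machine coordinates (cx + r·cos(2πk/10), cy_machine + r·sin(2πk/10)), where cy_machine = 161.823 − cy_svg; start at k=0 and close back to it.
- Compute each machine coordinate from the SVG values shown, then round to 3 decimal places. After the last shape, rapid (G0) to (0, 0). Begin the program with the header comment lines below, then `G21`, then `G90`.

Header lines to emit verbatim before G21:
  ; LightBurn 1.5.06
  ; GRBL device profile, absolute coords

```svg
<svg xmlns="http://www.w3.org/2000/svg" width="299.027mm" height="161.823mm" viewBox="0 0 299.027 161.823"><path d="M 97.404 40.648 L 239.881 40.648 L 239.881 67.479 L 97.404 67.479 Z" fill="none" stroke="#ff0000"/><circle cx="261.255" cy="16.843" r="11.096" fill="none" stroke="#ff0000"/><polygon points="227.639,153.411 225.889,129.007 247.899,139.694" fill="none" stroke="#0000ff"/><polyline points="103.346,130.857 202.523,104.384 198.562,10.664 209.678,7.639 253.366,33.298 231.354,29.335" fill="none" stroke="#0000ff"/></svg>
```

; LightBurn 1.5.06
; GRBL device profile, absolute coords
G21
G90
G0 X97.404 Y121.175
M3 S219
G01 X239.881 Y121.175 F3886
G01 X239.881 Y94.344
G01 X97.404 Y94.344
G01 X97.404 Y121.175
G0 X272.351 Y144.980
M3 S219
G01 X270.232 Y151.502 F3886
G01 X264.684 Y155.533
G01 X257.826 Y155.533
G01 X252.278 Y151.502
G01 X250.159 Y144.980
G01 X252.278 Y138.458
G01 X257.826 Y134.427
G01 X264.684 Y134.427
G01 X270.232 Y138.458
G01 X272.351 Y144.980
G0 X227.639 Y8.412
M3 S760
G01 X225.889 Y32.816 F1082
G01 X247.899 Y22.129
G01 X227.639 Y8.412
G0 X103.346 Y30.966
M3 S760
G01 X202.523 Y57.439 F1082
G01 X198.562 Y151.159
G01 X209.678 Y154.184
G01 X253.366 Y128.525
G01 X231.354 Y132.488
M5
G0 X0.000 Y0.000

viewBox `0 0 299.027 161.823` with mm width/height → 1 unit = 1 mm. Flip: y_m = 161.823 − y_svg.

**Shape 1** — `<path>` rectangle, stroke `#ff0000` → engrave (S219, F3886). Machine vertices: (97.404,121.175) → (239.881,121.175) → (239.881,94.344) → (97.404,94.344) → (97.404,121.175). Closed: final G1 returns to the first vertex.

**Shape 2** — `<circle>` circle, stroke `#ff0000` → engrave (S219, F3886). Machine vertices: (272.351,144.980) → (270.232,151.502) → (264.684,155.533) → (257.826,155.533) → (252.278,151.502) → (250.159,144.980) → (252.278,138.458) → (257.826,134.427) → (264.684,134.427) → (270.232,138.458) → (272.351,144.980). Closed: final G1 returns to the first vertex.

**Shape 3** — `<polygon>` regular polygon, stroke `#0000ff` → cut (S760, F1082). Machine vertices: (227.639,8.412) → (225.889,32.816) → (247.899,22.129) → (227.639,8.412). Closed: final G1 returns to the first vertex.

**Shape 4** — `<polyline>` open polyline, stroke `#0000ff` → cut (S760, F1082). Machine vertices: (103.346,30.966) → (202.523,57.439) → (198.562,151.159) → (209.678,154.184) → (253.366,128.525) → (231.354,132.488). Open path.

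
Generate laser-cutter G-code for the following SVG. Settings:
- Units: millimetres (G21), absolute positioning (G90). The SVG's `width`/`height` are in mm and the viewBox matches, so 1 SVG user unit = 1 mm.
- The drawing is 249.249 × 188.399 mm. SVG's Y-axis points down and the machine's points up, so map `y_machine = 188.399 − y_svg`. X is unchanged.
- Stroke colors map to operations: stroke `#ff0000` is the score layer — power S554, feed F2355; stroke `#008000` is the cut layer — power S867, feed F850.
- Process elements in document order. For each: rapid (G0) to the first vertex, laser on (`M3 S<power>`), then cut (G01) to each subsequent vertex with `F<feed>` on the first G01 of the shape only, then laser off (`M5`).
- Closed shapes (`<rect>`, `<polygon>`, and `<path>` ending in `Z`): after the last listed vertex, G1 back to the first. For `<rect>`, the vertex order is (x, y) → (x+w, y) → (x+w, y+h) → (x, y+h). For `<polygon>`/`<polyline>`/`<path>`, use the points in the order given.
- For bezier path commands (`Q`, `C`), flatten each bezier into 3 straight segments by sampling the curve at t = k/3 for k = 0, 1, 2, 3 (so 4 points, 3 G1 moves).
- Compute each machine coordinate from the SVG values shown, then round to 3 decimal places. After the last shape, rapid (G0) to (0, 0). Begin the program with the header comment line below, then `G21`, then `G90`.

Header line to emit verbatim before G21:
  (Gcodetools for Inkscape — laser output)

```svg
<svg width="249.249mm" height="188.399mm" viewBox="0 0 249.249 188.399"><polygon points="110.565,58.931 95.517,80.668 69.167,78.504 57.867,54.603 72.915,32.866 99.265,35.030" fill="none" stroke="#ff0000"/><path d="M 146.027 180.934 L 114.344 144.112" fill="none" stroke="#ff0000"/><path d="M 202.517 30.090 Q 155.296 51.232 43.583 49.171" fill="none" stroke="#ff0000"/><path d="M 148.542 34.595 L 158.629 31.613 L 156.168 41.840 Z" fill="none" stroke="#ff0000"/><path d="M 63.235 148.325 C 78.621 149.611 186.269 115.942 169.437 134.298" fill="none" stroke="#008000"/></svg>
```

(Gcodetools for Inkscape — laser output)
G21
G90
G0 X110.565 Y129.468
M3 S554
G01 X95.517 Y107.731 F2355
G01 X69.167 Y109.895
G01 X57.867 Y133.796
G01 X72.915 Y155.533
G01 X99.265 Y153.369
G01 X110.565 Y129.468
M5
G0 X146.027 Y7.465
M3 S554
G01 X114.344 Y44.287 F2355
M5
G0 X202.517 Y158.309
M3 S554
G01 X163.871 Y146.792 F2355
G01 X110.893 Y140.432
G01 X43.583 Y139.228
M5
G0 X148.542 Y153.804
M3 S554
G01 X158.629 Y156.786 F2355
G01 X156.168 Y146.559
G01 X148.542 Y153.804
M5
G0 X63.235 Y40.074
M3 S867
G01 X101.348 Y47.218 F850
G01 X152.803 Y58.337
G01 X169.437 Y54.101
M5
G0 X0.000 Y0.000

viewBox `0 0 249.249 188.399` with mm width/height → 1 unit = 1 mm. Flip: y_m = 188.399 − y_svg.

**Shape 1** — `<polygon>` regular polygon, stroke `#ff0000` → score (S554, F2355). Machine vertices: (110.565,129.468) → (95.517,107.731) → (69.167,109.895) → (57.867,133.796) → (72.915,155.533) → (99.265,153.369) → (110.565,129.468). Closed: final G1 returns to the first vertex.

**Shape 2** — `<path>` line segment, stroke `#ff0000` → score (S554, F2355). Machine vertices: (146.027,7.465) → (114.344,44.287). Open path.

**Shape 3** — `<path>` quadratic bezier, stroke `#ff0000` → score (S554, F2355). Control points (SVG): P0=(202.517,30.090), P1=(155.296,51.232), P2=(43.583,49.171); sampled at t=k/3. Machine vertices: (202.517,158.309) → (163.871,146.792) → (110.893,140.432) → (43.583,139.228). Open path.

**Shape 4** — `<path>` regular polygon, stroke `#ff0000` → score (S554, F2355). Machine vertices: (148.542,153.804) → (158.629,156.786) → (156.168,146.559) → (148.542,153.804). Closed: final G1 returns to the first vertex.

**Shape 5** — `<path>` cubic bezier, stroke `#008000` → cut (S867, F850). Control points (SVG): P0=(63.235,148.325), P1=(78.621,149.611), P2=(186.269,115.942), P3=(169.437,134.298); sampled at t=k/3. Machine vertices: (63.235,40.074) → (101.348,47.218) → (152.803,58.337) → (169.437,54.101). Open path.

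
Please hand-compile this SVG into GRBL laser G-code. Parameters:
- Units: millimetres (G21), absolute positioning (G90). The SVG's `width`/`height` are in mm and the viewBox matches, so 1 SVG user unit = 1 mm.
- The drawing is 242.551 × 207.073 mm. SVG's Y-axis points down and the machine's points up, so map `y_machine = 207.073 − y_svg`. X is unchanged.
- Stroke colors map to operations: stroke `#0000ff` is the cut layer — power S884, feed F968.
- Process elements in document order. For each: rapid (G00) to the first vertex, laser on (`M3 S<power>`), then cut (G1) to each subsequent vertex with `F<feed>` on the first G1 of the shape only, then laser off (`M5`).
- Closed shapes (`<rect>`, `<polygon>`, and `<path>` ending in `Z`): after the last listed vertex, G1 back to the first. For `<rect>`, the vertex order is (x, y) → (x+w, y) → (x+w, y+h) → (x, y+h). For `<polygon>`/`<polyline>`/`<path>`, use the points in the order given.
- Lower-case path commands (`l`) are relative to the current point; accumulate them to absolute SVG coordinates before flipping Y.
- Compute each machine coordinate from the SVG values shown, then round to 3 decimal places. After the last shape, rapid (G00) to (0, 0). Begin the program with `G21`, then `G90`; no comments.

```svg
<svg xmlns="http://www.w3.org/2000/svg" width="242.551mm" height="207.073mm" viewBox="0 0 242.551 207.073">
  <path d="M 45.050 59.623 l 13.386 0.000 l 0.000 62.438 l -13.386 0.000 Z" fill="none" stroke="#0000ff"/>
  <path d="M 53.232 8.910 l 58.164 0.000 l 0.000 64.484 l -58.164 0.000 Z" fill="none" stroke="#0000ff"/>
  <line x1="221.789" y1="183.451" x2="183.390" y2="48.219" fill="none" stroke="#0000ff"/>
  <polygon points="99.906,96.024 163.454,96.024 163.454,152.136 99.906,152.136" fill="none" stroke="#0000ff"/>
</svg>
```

1 u = 1 mm; y_m = 207.073 − y.

[1] `<path>` rectangle, #0000ff→cut S884 F968: (45.050,147.450) → (58.436,147.450) → (58.436,85.012) → (45.050,85.012) → (45.050,147.450) (closed)

[2] `<path>` rectangle, #0000ff→cut S884 F968: (53.232,198.163) → (111.396,198.163) → (111.396,133.679) → (53.232,133.679) → (53.232,198.163) (closed)

[3] `<line>` line segment, #0000ff→cut S884 F968: (221.789,23.622) → (183.390,158.854)

[4] `<polygon>` rectangle, #0000ff→cut S884 F968: (99.906,111.049) → (163.454,111.049) → (163.454,54.937) → (99.906,54.937) → (99.906,111.049) (closed)

G21
G90
G00 X45.050 Y147.450
M3 S884
G1 X58.436 Y147.450 F968
G1 X58.436 Y85.012
G1 X45.050 Y85.012
G1 X45.050 Y147.450
M5
G00 X53.232 Y198.163
M3 S884
G1 X111.396 Y198.163 F968
G1 X111.396 Y133.679
G1 X53.232 Y133.679
G1 X53.232 Y198.163
M5
G00 X221.789 Y23.622
M3 S884
G1 X183.390 Y158.854 F968
M5
G00 X99.906 Y111.049
M3 S884
G1 X163.454 Y111.049 F968
G1 X163.454 Y54.937
G1 X99.906 Y54.937
G1 X99.906 Y111.049
M5
G00 X0.000 Y0.000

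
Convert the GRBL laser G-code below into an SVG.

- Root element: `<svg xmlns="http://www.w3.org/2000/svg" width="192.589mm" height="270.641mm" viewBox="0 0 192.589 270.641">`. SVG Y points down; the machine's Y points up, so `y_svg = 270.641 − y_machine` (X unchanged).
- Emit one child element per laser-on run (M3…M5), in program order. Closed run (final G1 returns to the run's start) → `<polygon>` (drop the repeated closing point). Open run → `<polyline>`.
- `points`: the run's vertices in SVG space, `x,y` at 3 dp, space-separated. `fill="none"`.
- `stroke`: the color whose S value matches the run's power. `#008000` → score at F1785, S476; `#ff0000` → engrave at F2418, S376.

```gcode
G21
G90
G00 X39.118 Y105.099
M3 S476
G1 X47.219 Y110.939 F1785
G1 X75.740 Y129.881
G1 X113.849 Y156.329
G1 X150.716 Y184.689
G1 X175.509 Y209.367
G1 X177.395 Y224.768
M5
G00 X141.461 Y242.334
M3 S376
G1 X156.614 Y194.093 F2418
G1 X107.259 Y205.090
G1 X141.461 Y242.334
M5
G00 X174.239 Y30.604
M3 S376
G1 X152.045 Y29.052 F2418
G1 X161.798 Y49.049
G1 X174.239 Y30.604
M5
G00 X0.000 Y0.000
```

<svg xmlns="http://www.w3.org/2000/svg" width="192.589mm" height="270.641mm" viewBox="0 0 192.589 270.641">
  <polyline points="39.118,165.542 47.219,159.702 75.740,140.760 113.849,114.312 150.716,85.952 175.509,61.274 177.395,45.873" fill="none" stroke="#008000"/>
  <polygon points="141.461,28.307 156.614,76.548 107.259,65.551" fill="none" stroke="#ff0000"/>
  <polygon points="174.239,240.037 152.045,241.589 161.798,221.592" fill="none" stroke="#ff0000"/>
</svg>

Each laser-on run becomes one SVG element. Flip Y back into SVG space with y_svg = 270.641 − y_machine.

Run 1: power S476 maps to stroke `#008000` (score). The run is open, so emit a `<polyline>` with points (Y-flipped): 39.118,165.542 47.219,159.702 75.740,140.760 113.849,114.312 150.716,85.952 175.509,61.274 177.395,45.873.

Run 2: the run's S376 means `#ff0000` (engrave). The run returns to its start, so emit a `<polygon>` with points (Y-flipped): 141.461,28.307 156.614,76.548 107.259,65.551.

Run 3: power S376 maps to stroke `#ff0000` (engrave). The run returns to its start, so emit a `<polygon>` with points (Y-flipped): 174.239,240.037 152.045,241.589 161.798,221.592.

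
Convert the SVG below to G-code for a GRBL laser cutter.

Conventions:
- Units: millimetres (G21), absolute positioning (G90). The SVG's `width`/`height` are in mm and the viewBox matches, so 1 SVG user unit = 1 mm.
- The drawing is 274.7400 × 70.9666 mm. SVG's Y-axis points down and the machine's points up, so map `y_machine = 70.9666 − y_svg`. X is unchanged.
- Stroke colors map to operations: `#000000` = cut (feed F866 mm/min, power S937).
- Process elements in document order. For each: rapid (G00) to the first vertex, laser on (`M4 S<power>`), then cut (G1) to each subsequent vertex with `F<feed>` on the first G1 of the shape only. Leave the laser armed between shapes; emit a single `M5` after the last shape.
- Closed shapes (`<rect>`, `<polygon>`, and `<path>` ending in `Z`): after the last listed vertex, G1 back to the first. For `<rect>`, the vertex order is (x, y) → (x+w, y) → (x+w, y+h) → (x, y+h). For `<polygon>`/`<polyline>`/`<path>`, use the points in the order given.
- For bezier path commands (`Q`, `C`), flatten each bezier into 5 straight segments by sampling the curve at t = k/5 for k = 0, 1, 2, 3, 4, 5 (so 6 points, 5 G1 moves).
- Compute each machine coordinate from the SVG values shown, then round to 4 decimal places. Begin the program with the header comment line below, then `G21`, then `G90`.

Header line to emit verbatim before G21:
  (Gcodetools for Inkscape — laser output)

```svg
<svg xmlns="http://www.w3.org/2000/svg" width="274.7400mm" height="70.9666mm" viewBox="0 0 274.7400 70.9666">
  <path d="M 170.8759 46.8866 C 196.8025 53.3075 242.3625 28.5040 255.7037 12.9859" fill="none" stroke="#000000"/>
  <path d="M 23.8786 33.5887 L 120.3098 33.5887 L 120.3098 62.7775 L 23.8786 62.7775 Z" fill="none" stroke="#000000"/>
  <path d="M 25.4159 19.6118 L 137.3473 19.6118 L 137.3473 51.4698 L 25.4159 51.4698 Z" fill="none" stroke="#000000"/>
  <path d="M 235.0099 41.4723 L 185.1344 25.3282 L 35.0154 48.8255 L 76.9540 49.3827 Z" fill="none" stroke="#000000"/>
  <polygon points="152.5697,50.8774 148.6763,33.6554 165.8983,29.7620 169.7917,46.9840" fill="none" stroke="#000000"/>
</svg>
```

viewBox `0 0 274.7400 70.9666` with mm width/height → 1 unit = 1 mm. Flip: y_m = 70.9666 − y_svg.

**Shape 1** — `<path>` cubic bezier, stroke `#000000` → cut (S937, F866). Control points (SVG): P0=(170.8759,46.8866), P1=(196.8025,53.3075), P2=(242.3625,28.5040), P3=(255.7037,12.9859); sampled at t=k/5. Machine vertices: (170.8759,24.0800) → (188.3731,23.6503) → (208.0933,28.7700) → (227.5478,37.4946) → (244.2475,47.8797) → (255.7037,57.9807). Open path.

**Shape 2** — `<path>` rectangle, stroke `#000000` → cut (S937, F866). Machine vertices: (23.8786,37.3779) → (120.3098,37.3779) → (120.3098,8.1891) → (23.8786,8.1891) → (23.8786,37.3779). Closed: final G1 returns to the first vertex.

**Shape 3** — `<path>` rectangle, stroke `#000000` → cut (S937, F866). Machine vertices: (25.4159,51.3548) → (137.3473,51.3548) → (137.3473,19.4968) → (25.4159,19.4968) → (25.4159,51.3548). Closed: final G1 returns to the first vertex.

**Shape 4** — `<path>` closed polygon, stroke `#000000` → cut (S937, F866). Machine vertices: (235.0099,29.4943) → (185.1344,45.6384) → (35.0154,22.1411) → (76.9540,21.5839) → (235.0099,29.4943). Closed: final G1 returns to the first vertex.

**Shape 5** — `<polygon>` regular polygon, stroke `#000000` → cut (S937, F866). Machine vertices: (152.5697,20.0892) → (148.6763,37.3112) → (165.8983,41.2046) → (169.7917,23.9826) → (152.5697,20.0892). Closed: final G1 returns to the first vertex.

(Gcodetools for Inkscape — laser output)
G21
G90
G00 X170.8759 Y24.0800
M4 S937
G1 X188.3731 Y23.6503 F866
G1 X208.0933 Y28.7700
G1 X227.5478 Y37.4946
G1 X244.2475 Y47.8797
G1 X255.7037 Y57.9807
G00 X23.8786 Y37.3779
M4 S937
G1 X120.3098 Y37.3779 F866
G1 X120.3098 Y8.1891
G1 X23.8786 Y8.1891
G1 X23.8786 Y37.3779
G00 X25.4159 Y51.3548
M4 S937
G1 X137.3473 Y51.3548 F866
G1 X137.3473 Y19.4968
G1 X25.4159 Y19.4968
G1 X25.4159 Y51.3548
G00 X235.0099 Y29.4943
M4 S937
G1 X185.1344 Y45.6384 F866
G1 X35.0154 Y22.1411
G1 X76.9540 Y21.5839
G1 X235.0099 Y29.4943
G00 X152.5697 Y20.0892
M4 S937
G1 X148.6763 Y37.3112 F866
G1 X165.8983 Y41.2046
G1 X169.7917 Y23.9826
G1 X152.5697 Y20.0892
M5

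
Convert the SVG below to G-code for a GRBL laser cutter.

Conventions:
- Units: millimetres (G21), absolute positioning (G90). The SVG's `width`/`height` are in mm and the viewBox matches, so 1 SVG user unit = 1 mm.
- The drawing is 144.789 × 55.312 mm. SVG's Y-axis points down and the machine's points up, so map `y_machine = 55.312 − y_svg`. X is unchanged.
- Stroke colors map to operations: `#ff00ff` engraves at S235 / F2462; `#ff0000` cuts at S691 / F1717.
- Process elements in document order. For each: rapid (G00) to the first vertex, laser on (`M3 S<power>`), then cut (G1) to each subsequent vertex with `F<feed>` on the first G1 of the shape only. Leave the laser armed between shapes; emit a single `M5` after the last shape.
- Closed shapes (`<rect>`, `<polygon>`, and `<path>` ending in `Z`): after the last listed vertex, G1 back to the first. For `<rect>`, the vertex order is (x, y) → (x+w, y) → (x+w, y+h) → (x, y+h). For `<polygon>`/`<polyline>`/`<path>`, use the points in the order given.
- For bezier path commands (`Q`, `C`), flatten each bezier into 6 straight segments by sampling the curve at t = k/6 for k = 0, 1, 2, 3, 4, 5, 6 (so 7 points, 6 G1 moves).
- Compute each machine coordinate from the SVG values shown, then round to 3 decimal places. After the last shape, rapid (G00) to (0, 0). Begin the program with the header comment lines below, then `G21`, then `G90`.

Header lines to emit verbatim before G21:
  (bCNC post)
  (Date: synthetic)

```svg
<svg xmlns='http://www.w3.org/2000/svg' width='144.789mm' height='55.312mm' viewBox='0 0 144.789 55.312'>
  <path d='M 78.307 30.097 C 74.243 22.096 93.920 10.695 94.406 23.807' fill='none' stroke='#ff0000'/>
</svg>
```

viewBox `0 0 144.789 55.312` with mm width/height → 1 unit = 1 mm. Flip: y_m = 55.312 − y_svg.

**Shape 1** — `<path>` cubic bezier, stroke `#ff0000` → cut (S691, F1717). Control points (SVG): P0=(78.307,30.097), P1=(74.243,22.096), P2=(93.920,10.695), P3=(94.406,23.807); sampled at t=k/6. Machine vertices: (78.307,25.215) → (78.055,29.370) → (80.567,33.316) → (84.650,36.277) → (89.113,37.480) → (92.763,36.147) → (94.406,31.505). Open path.

(bCNC post)
(Date: synthetic)
G21
G90
G00 X78.307 Y25.215
M3 S691
G1 X78.055 Y29.370 F1717
G1 X80.567 Y33.316
G1 X84.650 Y36.277
G1 X89.113 Y37.480
G1 X92.763 Y36.147
G1 X94.406 Y31.505
M5
G00 X0.000 Y0.000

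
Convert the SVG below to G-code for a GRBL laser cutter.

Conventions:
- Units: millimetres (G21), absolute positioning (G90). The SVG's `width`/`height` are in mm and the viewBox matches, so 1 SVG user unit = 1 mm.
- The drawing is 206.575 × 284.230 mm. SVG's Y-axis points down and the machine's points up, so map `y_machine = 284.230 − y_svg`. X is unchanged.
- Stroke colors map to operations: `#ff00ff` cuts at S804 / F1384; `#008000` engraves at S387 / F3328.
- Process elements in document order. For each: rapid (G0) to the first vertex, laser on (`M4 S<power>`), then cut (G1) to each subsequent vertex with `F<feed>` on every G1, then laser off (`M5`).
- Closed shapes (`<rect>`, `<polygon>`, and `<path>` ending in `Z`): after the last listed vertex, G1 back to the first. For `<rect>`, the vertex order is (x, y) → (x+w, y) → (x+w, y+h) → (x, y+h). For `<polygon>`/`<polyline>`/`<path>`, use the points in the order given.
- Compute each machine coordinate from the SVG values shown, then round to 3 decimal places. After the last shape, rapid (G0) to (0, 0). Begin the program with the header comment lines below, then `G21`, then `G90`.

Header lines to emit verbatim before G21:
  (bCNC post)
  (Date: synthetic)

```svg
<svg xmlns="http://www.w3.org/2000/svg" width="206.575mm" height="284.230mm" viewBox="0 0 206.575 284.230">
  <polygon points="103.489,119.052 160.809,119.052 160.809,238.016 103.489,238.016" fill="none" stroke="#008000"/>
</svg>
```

1 u = 1 mm; y_m = 284.230 − y.

[1] `<polygon>` rectangle, #008000→engrave S387 F3328: (103.489,165.178) → (160.809,165.178) → (160.809,46.214) → (103.489,46.214) → (103.489,165.178) (closed)

(bCNC post)
(Date: synthetic)
G21
G90
G0 X103.489 Y165.178
M4 S387
G1 X160.809 Y165.178 F3328
G1 X160.809 Y46.214 F3328
G1 X103.489 Y46.214 F3328
G1 X103.489 Y165.178 F3328
M5
G0 X0.000 Y0.000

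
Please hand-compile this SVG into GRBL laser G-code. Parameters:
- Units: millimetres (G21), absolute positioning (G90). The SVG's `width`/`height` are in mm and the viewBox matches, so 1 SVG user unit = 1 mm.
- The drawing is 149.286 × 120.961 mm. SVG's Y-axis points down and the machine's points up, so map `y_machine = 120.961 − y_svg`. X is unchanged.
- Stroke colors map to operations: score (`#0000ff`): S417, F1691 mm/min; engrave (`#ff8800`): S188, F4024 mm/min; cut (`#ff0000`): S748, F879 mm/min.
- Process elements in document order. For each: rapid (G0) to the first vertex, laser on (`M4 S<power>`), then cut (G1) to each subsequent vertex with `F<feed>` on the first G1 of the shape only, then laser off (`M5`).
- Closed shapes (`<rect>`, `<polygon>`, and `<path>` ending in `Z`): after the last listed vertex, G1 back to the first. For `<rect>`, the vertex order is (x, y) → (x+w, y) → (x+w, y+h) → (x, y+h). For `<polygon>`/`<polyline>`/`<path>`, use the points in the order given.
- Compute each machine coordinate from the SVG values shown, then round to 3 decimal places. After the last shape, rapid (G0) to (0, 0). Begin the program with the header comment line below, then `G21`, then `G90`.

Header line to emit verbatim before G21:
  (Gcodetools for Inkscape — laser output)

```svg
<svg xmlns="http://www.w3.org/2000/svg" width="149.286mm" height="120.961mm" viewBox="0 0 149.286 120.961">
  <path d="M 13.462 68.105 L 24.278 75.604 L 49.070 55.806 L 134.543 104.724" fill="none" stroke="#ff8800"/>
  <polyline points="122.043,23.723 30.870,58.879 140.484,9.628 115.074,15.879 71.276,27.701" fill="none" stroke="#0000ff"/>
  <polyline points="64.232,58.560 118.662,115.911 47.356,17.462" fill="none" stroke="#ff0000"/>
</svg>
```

Since the viewBox matches the mm dimensions, user units are millimetres directly. The only transform is the Y-flip y_m = 120.961 − y_svg.

Shape 1 is a open polyline drawn with `<path>`. Its stroke #ff8800 means engrave at S188, F4024. After flipping Y the toolpath is (13.462,52.856) → (24.278,45.357) → (49.070,65.155) → (134.543,16.237).

Shape 2 is a open polyline drawn with `<polyline>`. Its stroke #0000ff means score at S417, F1691. After flipping Y the toolpath is (122.043,97.238) → (30.870,62.082) → (140.484,111.333) → (115.074,105.082) → (71.276,93.260).

Shape 3 is a open polyline drawn with `<polyline>`. Its stroke #ff0000 means cut at S748, F879. After flipping Y the toolpath is (64.232,62.401) → (118.662,5.050) → (47.356,103.499).

(Gcodetools for Inkscape — laser output)
G21
G90
G0 X13.462 Y52.856
M4 S188
G1 X24.278 Y45.357 F4024
G1 X49.070 Y65.155
G1 X134.543 Y16.237
M5
G0 X122.043 Y97.238
M4 S417
G1 X30.870 Y62.082 F1691
G1 X140.484 Y111.333
G1 X115.074 Y105.082
G1 X71.276 Y93.260
M5
G0 X64.232 Y62.401
M4 S748
G1 X118.662 Y5.050 F879
G1 X47.356 Y103.499
M5
G0 X0.000 Y0.000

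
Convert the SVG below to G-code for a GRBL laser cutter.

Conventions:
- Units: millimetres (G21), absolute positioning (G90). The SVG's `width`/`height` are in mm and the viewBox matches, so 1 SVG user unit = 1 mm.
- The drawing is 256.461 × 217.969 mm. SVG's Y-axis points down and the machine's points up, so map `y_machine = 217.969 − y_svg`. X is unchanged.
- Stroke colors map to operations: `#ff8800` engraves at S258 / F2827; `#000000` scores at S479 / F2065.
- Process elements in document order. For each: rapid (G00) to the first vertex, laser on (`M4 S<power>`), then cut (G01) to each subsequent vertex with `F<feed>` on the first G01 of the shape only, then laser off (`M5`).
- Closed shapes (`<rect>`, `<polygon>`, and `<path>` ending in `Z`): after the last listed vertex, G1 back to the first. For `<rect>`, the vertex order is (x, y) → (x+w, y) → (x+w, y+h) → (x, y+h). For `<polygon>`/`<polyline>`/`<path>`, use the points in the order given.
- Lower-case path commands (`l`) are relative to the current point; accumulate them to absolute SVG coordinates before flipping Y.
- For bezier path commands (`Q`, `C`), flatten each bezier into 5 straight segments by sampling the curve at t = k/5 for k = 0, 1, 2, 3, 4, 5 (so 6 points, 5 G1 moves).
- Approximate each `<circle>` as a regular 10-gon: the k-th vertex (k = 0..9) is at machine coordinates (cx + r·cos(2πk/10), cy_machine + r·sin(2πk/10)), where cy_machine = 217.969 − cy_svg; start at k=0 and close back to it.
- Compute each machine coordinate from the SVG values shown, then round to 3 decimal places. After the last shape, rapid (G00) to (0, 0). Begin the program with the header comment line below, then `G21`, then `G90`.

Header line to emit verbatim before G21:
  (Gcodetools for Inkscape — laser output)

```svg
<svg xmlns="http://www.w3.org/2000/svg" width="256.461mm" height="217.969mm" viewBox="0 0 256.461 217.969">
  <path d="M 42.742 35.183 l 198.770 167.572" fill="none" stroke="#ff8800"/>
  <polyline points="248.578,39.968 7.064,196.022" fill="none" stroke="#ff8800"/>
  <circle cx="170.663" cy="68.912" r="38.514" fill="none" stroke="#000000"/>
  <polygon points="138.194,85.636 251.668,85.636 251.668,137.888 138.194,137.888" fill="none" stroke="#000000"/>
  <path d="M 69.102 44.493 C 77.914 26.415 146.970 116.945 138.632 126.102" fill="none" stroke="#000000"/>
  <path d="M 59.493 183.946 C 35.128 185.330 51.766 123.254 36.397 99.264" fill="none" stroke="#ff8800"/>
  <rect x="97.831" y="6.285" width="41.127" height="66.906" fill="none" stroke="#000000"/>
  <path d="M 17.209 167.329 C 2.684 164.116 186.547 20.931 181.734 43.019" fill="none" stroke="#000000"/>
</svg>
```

(Gcodetools for Inkscape — laser output)
G21
G90
G00 X42.742 Y182.786
M4 S258
G01 X241.512 Y15.214 F2827
M5
G00 X248.578 Y178.001
M4 S258
G01 X7.064 Y21.947 F2827
M5
G00 X209.177 Y149.057
M4 S479
G01 X201.821 Y171.695 F2065
G01 X182.564 Y185.686
G01 X158.762 Y185.686
G01 X139.505 Y171.695
G01 X132.149 Y149.057
G01 X139.505 Y126.419
G01 X158.762 Y112.428
G01 X182.564 Y112.428
G01 X201.821 Y126.419
G01 X209.177 Y149.057
M5
G00 X138.194 Y132.333
M4 S479
G01 X251.668 Y132.333 F2065
G01 X251.668 Y80.081
G01 X138.194 Y80.081
G01 X138.194 Y132.333
M5
G00 X69.102 Y173.476
M4 S479
G01 X80.517 Y172.810 F2065
G01 X99.785 Y155.197
G01 X120.297 Y129.756
G01 X135.449 Y105.606
G01 X138.632 Y91.867
M5
G00 X59.493 Y34.023
M4 S258
G01 X49.210 Y39.995 F2827
G01 X45.264 Y56.324
G01 X44.149 Y78.135
G01 X42.362 Y100.553
G01 X36.397 Y118.705
M5
G00 X97.831 Y211.684
M4 S479
G01 X138.958 Y211.684 F2065
G01 X138.958 Y144.778
G01 X97.831 Y144.778
G01 X97.831 Y211.684
M5
G00 X17.209 Y50.640
M4 S479
G01 X29.204 Y66.922 F2065
G01 X70.233 Y102.146
G01 X121.717 Y141.660
G01 X165.077 Y170.812
G01 X181.734 Y174.950
M5
G00 X0.000 Y0.000

viewBox `0 0 256.461 217.969` with mm width/height → 1 unit = 1 mm. Flip: y_m = 217.969 − y_svg.

**Shape 1** — `<path>` line segment, stroke `#ff8800` → engrave (S258, F2827). Machine vertices: (42.742,182.786) → (241.512,15.214). Open path.

**Shape 2** — `<polyline>` line segment, stroke `#ff8800` → engrave (S258, F2827). Machine vertices: (248.578,178.001) → (7.064,21.947). Open path.

**Shape 3** — `<circle>` circle, stroke `#000000` → score (S479, F2065). Machine vertices: (209.177,149.057) → (201.821,171.695) → (182.564,185.686) → (158.762,185.686) → (139.505,171.695) → (132.149,149.057) → (139.505,126.419) → (158.762,112.428) → (182.564,112.428) → (201.821,126.419) → (209.177,149.057). Closed: final G1 returns to the first vertex.

**Shape 4** — `<polygon>` rectangle, stroke `#000000` → score (S479, F2065). Machine vertices: (138.194,132.333) → (251.668,132.333) → (251.668,80.081) → (138.194,80.081) → (138.194,132.333). Closed: final G1 returns to the first vertex.

**Shape 5** — `<path>` cubic bezier, stroke `#000000` → score (S479, F2065). Control points (SVG): P0=(69.102,44.493), P1=(77.914,26.415), P2=(146.970,116.945), P3=(138.632,126.102); sampled at t=k/5. Machine vertices: (69.102,173.476) → (80.517,172.810) → (99.785,155.197) → (120.297,129.756) → (135.449,105.606) → (138.632,91.867). Open path.

**Shape 6** — `<path>` cubic bezier, stroke `#ff8800` → engrave (S258, F2827). Control points (SVG): P0=(59.493,183.946), P1=(35.128,185.330), P2=(51.766,123.254), P3=(36.397,99.264); sampled at t=k/5. Machine vertices: (59.493,34.023) → (49.210,39.995) → (45.264,56.324) → (44.149,78.135) → (42.362,100.553) → (36.397,118.705). Open path.

**Shape 7** — `<rect>` rectangle, stroke `#000000` → score (S479, F2065). Machine vertices: (97.831,211.684) → (138.958,211.684) → (138.958,144.778) → (97.831,144.778) → (97.831,211.684). Closed: final G1 returns to the first vertex.

**Shape 8** — `<path>` cubic bezier, stroke `#000000` → score (S479, F2065). Control points (SVG): P0=(17.209,167.329), P1=(2.684,164.116), P2=(186.547,20.931), P3=(181.734,43.019); sampled at t=k/5. Machine vertices: (17.209,50.640) → (29.204,66.922) → (70.233,102.146) → (121.717,141.660) → (165.077,170.812) → (181.734,174.950). Open path.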